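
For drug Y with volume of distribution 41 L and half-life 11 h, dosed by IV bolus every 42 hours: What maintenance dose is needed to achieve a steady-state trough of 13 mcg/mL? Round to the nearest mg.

6985 mg

τ/t½ = 42/11 ≈ 3.8182, so f = (1/2)^(42/11) ≈ 0.070895.
Cmin,ss = (D/Vd)·f/(1−f), so D = Cmin,ss·Vd·(1−f)/f.
D = 13 × 41 × (1−f)/f ≈ 13 × 41 × 13.10537 ≈ 6985.16 mg.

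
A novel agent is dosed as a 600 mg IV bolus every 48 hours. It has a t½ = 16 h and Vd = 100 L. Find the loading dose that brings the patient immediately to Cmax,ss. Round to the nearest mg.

f = (1/2)^(48/16) ≈ 0.125000; accumulation ratio R = 1/(1−f) ≈ 1.14286.
Loading dose to hit Cmax,ss on first dose: D_load = D_maint·R ≈ 600 × 1.14286 ≈ 685.72 mg.

686 mg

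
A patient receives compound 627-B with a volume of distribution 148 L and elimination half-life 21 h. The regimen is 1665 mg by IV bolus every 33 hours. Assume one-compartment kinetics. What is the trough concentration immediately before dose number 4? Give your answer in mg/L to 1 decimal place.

f = (1/2)^(τ/t½) = (1/2)^(33/21) ≈ 0.3365.
C₀ = D/Vd = 1665/148 ≈ 11.250 mg/L.
Before the 4th dose, 3 doses have been given. Superposition: Cmin = C₀·(f + f² + … + f^3).
≈ 11.250 × (0.3365 + 0.1132 + 0.0381) ≈ 11.250 × 0.4878 ≈ 5.488 mg/L.

5.5 mg/L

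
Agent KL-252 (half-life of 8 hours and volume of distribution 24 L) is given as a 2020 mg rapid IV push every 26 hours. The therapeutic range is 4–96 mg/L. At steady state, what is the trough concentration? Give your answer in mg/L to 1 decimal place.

k = ln2/t½ = ln2/8 ≈ 0.086643 h⁻¹; fraction remaining f = e^(−kτ) = e^(−0.086643×26) ≈ 0.1051.
Accumulation ratio R = 1/(1 − f) ≈ 1/0.8949 ≈ 1.1174.
Each bolus raises the concentration by D/Vd = 2020/24 ≈ 84.167 mg/L.
Cmax,ss = C₀/(1 − f) ≈ 84.167/0.8949 ≈ 94.052 mg/L.
One interval later, Cmin,ss = Cmax,ss·e^(−kτ) ≈ 94.052 × 0.1051 ≈ 9.885 mg/L.
Trough 9.9 mg/L vs MEC 4 mg/L: adequate.

9.9 mg/L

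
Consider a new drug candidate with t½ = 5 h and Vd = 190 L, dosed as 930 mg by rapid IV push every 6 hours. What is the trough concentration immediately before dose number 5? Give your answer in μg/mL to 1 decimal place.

3.6 μg/mL

f = (1/2)^(τ/t½) = (1/2)^(6/5) ≈ 0.4353.
C₀ = D/Vd = 930/190 ≈ 4.895 μg/mL.
Before the 5th dose, 4 doses have been given. Superposition: Cmin = C₀·(f + f² + … + f^4).
≈ 4.895 × (0.4353 + 0.1895 + 0.0825 + 0.0359) ≈ 4.895 × 0.7432 ≈ 3.638 μg/mL.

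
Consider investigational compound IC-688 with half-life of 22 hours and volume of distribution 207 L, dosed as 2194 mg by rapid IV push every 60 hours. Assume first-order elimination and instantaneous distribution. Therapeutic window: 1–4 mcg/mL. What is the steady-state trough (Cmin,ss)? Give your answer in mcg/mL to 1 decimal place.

k = ln2/t½ = ln2/22 ≈ 0.031507 h⁻¹; fraction remaining f = e^(−kτ) = e^(−0.031507×60) ≈ 0.1510.
At steady state, accumulation factor R = 1/(1 − e^(−kτ)) ≈ 1.1779.
Each bolus raises the concentration by D/Vd = 2194/207 ≈ 10.599 mcg/mL.
Cmax,ss = C₀/(1 − f) ≈ 10.599/0.8490 ≈ 12.484 mcg/mL.
Steady-state trough Cmin,ss = Cmax,ss·f ≈ 12.484 × 0.1510 ≈ 1.885 mcg/mL.
Trough 1.9 mcg/mL vs MEC 1 mcg/mL: adequate.

1.9 mcg/mL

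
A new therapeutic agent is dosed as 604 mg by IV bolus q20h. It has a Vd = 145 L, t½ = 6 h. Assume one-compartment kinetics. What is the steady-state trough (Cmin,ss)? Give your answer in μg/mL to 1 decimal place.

k = ln2/t½ = ln2/6 ≈ 0.115525 h⁻¹; fraction remaining f = e^(−kτ) = e^(−0.115525×20) ≈ 0.0992.
At steady state, accumulation factor R = 1/(1 − e^(−kτ)) ≈ 1.1101.
Each bolus raises the concentration by D/Vd = 604/145 ≈ 4.166 μg/mL.
Cmax,ss = C₀/(1 − f) ≈ 4.166/0.9008 ≈ 4.625 μg/mL.
One interval later, Cmin,ss = Cmax,ss·e^(−kτ) ≈ 4.625 × 0.0992 ≈ 0.459 μg/mL.

0.5 μg/mL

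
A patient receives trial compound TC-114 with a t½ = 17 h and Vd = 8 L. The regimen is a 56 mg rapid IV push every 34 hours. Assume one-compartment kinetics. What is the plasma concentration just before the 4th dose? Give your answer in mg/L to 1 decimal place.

f = (1/2)^(τ/t½) = (1/2)^(34/17) ≈ 0.2500.
C₀ = D/Vd = 56/8 ≈ 7.000 mg/L.
Before the 4th dose, 3 doses have been given. Superposition: Cmin = C₀·(f + f² + … + f^3).
≈ 7.000 × (0.2500 + 0.0625 + 0.0156) ≈ 7.000 × 0.3281 ≈ 2.297 mg/L.

2.3 mg/L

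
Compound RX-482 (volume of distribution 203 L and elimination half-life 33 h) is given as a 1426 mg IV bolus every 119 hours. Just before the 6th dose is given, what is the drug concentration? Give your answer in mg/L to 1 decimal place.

0.6 mg/L

f = (1/2)^(τ/t½) = (1/2)^(119/33) ≈ 0.0821.
C₀ = D/Vd = 1426/203 ≈ 7.025 mg/L.
Before the 6th dose, 5 doses have been given. Superposition: Cmin = C₀·(f + f² + … + f^5).
≈ 7.025 × (0.0821 + 0.0067 + 0.0006 + 0.0000 + 0.0000) ≈ 7.025 × 0.0894 ≈ 0.628 mg/L.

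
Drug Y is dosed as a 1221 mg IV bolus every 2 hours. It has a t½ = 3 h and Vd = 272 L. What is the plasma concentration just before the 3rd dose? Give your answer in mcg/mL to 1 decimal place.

4.6 mcg/mL

f = (1/2)^(τ/t½) = (1/2)^(2/3) ≈ 0.6300.
C₀ = D/Vd = 1221/272 ≈ 4.489 mcg/mL.
Before the 3rd dose, 2 doses have been given. Superposition: Cmin = C₀·(f + f²).
≈ 4.489 × (0.6300 + 0.3969) ≈ 4.489 × 1.0269 ≈ 4.610 mcg/mL.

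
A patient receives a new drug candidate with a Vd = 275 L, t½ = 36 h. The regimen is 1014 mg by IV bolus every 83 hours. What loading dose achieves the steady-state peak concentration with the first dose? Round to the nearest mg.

f = (1/2)^(83/36) ≈ 0.202283; accumulation ratio R = 1/(1−f) ≈ 1.25358.
Loading dose to hit Cmax,ss on first dose: D_load = D_maint·R ≈ 1014 × 1.25358 ≈ 1271.13 mg.

1271 mg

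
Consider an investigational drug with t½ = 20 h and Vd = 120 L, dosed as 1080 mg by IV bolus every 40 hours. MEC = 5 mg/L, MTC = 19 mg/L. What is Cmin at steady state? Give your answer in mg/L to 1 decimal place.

τ = 40 h = 2 half-lives, so f = (1/2)^2 = 0.25.
At steady state, R = 1/(1 − 0.25) = 4/3.
Single-dose peak C₀ = D/Vd = 1080/120 = 9 mg/L.
Steady-state peak Cmax,ss = C₀·R = 9 × 4/3 ≈ 12.000 mg/L.
Steady-state trough Cmin,ss = Cmax,ss·f ≈ 12.000 × 0.25 ≈ 3.000 mg/L.
Trough 3.0 mg/L vs MEC 5 mg/L: subtherapeutic.

3.0 mg/L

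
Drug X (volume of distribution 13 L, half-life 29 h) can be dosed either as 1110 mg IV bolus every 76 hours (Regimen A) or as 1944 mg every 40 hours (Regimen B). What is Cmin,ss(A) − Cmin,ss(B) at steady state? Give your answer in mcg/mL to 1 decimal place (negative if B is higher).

-76.8 mcg/mL

Regimen A: f = (1/2)^(76/29) ≈ 0.1626; Cmin,ss = (1110/13)·f/(1−f) ≈ 16.579 mcg/mL.
Regimen B: f = (1/2)^(40/29) ≈ 0.3844; Cmin,ss = (1944/13)·f/(1−f) ≈ 93.377 mcg/mL.
Difference ≈ 16.579 − 93.377 ≈ -76.798 mcg/mL.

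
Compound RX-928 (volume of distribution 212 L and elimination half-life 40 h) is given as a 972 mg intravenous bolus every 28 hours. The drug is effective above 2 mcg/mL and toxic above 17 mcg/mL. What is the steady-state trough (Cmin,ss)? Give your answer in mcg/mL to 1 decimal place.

7.3 mcg/mL

Over one 28-h interval, 28/40 ≈ 0.7 half-lives elapse, leaving f ≈ 0.6156 of each dose.
Accumulation ratio R = 1/(1 − f) ≈ 1/0.3844 ≈ 2.6015.
Single-dose peak C₀ = D/Vd = 972/212 ≈ 4.585 mcg/mL.
Steady-state peak Cmax,ss = C₀·R ≈ 4.585 × 2.6015 ≈ 11.928 mcg/mL.
Steady-state trough Cmin,ss = Cmax,ss·f ≈ 11.928 × 0.6156 ≈ 7.343 mcg/mL.
Trough 7.3 mcg/mL vs MEC 2 mcg/mL: adequate.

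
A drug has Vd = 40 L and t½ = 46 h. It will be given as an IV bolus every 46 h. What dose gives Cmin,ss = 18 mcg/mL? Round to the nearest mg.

720 mg

τ/t½ = 46/46 ≈ 1, so f = (1/2)^(46/46) ≈ 0.500000.
Cmin,ss = (D/Vd)·f/(1−f), so D = Cmin,ss·Vd·(1−f)/f.
D = 18 × 40 × (1−f)/f ≈ 18 × 40 × 1.00000 ≈ 720.00 mg.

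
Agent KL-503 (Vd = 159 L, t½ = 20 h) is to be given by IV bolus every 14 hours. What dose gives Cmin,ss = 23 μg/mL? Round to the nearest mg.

2284 mg

τ/t½ = 14/20 ≈ 0.7, so f = (1/2)^(14/20) ≈ 0.615572.
Cmin,ss = (D/Vd)·f/(1−f), so D = Cmin,ss·Vd·(1−f)/f.
D = 23 × 159 × (1−f)/f ≈ 23 × 159 × 0.62451 ≈ 2283.83 mg.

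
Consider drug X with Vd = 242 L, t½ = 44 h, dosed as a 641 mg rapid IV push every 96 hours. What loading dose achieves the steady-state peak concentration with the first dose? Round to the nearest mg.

822 mg

f = (1/2)^(96/44) ≈ 0.220398; accumulation ratio R = 1/(1−f) ≈ 1.28271.
Loading dose to hit Cmax,ss on first dose: D_load = D_maint·R ≈ 641 × 1.28271 ≈ 822.22 mg.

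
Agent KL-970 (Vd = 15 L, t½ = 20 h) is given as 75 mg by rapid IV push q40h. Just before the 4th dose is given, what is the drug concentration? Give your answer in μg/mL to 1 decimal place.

1.6 μg/mL

f = (1/2)^(τ/t½) = (1/2)^(40/20) ≈ 0.2500.
C₀ = D/Vd = 75/15 ≈ 5.000 μg/mL.
Before the 4th dose, 3 doses have been given. Superposition: Cmin = C₀·(f + f² + … + f^3).
≈ 5.000 × (0.2500 + 0.0625 + 0.0156) ≈ 5.000 × 0.3281 ≈ 1.641 μg/mL.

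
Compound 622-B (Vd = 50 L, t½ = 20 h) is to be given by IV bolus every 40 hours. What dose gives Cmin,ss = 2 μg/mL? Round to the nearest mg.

300 mg

τ/t½ = 40/20 ≈ 2, so f = (1/2)^(40/20) ≈ 0.250000.
Cmin,ss = (D/Vd)·f/(1−f), so D = Cmin,ss·Vd·(1−f)/f.
D = 2 × 50 × (1−f)/f ≈ 2 × 50 × 3.00000 ≈ 300.00 mg.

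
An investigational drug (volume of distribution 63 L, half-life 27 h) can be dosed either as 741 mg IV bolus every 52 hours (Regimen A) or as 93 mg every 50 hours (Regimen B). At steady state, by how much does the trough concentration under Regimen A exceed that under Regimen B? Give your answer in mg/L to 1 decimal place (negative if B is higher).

3.6 mg/L

Regimen A: f = (1/2)^(52/27) ≈ 0.2632; Cmin,ss = (741/63)·f/(1−f) ≈ 4.202 mg/L.
Regimen B: f = (1/2)^(50/27) ≈ 0.2770; Cmin,ss = (93/63)·f/(1−f) ≈ 0.566 mg/L.
Difference ≈ 4.202 − 0.566 ≈ 3.636 mg/L.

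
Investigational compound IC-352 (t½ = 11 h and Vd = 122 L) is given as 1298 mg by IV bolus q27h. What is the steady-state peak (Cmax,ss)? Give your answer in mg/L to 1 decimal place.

τ/t½ = 27/11 ≈ 2.4545, so fraction remaining f = (1/2)^(27/11) ≈ 0.1824.
At steady state, accumulation factor R = 1/(1 − e^(−kτ)) ≈ 1.2231.
Each bolus raises the concentration by D/Vd = 1298/122 ≈ 10.639 mg/L.
Steady-state peak Cmax,ss = C₀·R ≈ 10.639 × 1.2231 ≈ 13.013 mg/L.

13.0 mg/L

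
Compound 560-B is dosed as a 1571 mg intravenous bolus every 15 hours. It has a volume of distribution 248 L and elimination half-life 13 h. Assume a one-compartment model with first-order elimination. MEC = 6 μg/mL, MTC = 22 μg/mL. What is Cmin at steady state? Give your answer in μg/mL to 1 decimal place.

Over one 15-h interval, 15/13 ≈ 1.1538 half-lives elapse, leaving f ≈ 0.4494 of each dose.
Accumulation ratio R = 1/(1 − f) ≈ 1/0.5506 ≈ 1.8162.
Single-dose peak C₀ = D/Vd = 1571/248 ≈ 6.335 μg/mL.
Cmax,ss = C₀/(1 − f) ≈ 6.335/0.5506 ≈ 11.506 μg/mL.
One interval later, Cmin,ss = Cmax,ss·e^(−kτ) ≈ 11.506 × 0.4494 ≈ 5.171 μg/mL.
Trough 5.2 μg/mL vs MEC 6 μg/mL: subtherapeutic.

5.2 μg/mL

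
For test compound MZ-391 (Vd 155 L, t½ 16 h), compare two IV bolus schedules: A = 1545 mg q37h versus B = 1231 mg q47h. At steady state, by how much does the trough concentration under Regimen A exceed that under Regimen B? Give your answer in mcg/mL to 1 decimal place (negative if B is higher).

Regimen A: f = (1/2)^(37/16) ≈ 0.2013; Cmin,ss = (1545/155)·f/(1−f) ≈ 2.512 mcg/mL.
Regimen B: f = (1/2)^(47/16) ≈ 0.1305; Cmin,ss = (1231/155)·f/(1−f) ≈ 1.192 mcg/mL.
Difference ≈ 2.512 − 1.192 ≈ 1.320 mcg/mL.

1.3 mcg/mL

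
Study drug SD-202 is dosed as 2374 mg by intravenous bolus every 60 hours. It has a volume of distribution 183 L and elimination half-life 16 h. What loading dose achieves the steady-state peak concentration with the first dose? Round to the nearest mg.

f = (1/2)^(60/16) ≈ 0.074325; accumulation ratio R = 1/(1−f) ≈ 1.08029.
Loading dose to hit Cmax,ss on first dose: D_load = D_maint·R ≈ 2374 × 1.08029 ≈ 2564.61 mg.

2565 mg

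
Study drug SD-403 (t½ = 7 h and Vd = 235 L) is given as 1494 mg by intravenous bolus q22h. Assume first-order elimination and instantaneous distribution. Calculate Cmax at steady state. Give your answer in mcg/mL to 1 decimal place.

7.2 mcg/mL

Over one 22-h interval, 22/7 ≈ 3.1429 half-lives elapse, leaving f ≈ 0.1132 of each dose.
At steady state, accumulation factor R = 1/(1 − e^(−kτ)) ≈ 1.1276.
Each bolus raises the concentration by D/Vd = 1494/235 ≈ 6.357 mcg/mL.
Steady-state peak Cmax,ss = C₀·R ≈ 6.357 × 1.1276 ≈ 7.168 mcg/mL.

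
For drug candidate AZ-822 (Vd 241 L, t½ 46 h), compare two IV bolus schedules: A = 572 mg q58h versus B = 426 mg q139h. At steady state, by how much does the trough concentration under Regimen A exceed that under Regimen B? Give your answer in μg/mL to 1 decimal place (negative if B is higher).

1.5 μg/mL

Regimen A: f = (1/2)^(58/46) ≈ 0.4173; Cmin,ss = (572/241)·f/(1−f) ≈ 1.700 μg/mL.
Regimen B: f = (1/2)^(139/46) ≈ 0.1231; Cmin,ss = (426/241)·f/(1−f) ≈ 0.248 μg/mL.
Difference ≈ 1.700 − 0.248 ≈ 1.452 μg/mL.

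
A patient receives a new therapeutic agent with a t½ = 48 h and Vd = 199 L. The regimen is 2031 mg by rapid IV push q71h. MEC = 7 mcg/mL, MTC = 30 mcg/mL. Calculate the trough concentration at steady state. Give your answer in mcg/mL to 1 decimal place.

Over one 71-h interval, 71/48 ≈ 1.4792 half-lives elapse, leaving f ≈ 0.3587 of each dose.
Single-dose peak C₀ = D/Vd = 2031/199 ≈ 10.206 mcg/mL.
Steady-state trough Cmin,ss = C₀·f/(1−f) ≈ 10.206 × 0.3587/0.6413 ≈ 5.709 mcg/mL.
Trough 5.7 mcg/mL vs MEC 7 mcg/mL: subtherapeutic.

5.7 mcg/mL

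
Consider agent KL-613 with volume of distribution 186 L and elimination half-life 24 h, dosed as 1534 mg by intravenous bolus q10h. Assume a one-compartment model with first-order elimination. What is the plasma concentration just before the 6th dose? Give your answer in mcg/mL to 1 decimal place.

f = (1/2)^(τ/t½) = (1/2)^(10/24) ≈ 0.7492.
C₀ = D/Vd = 1534/186 ≈ 8.247 mcg/mL.
Before the 6th dose, 5 doses have been given. Superposition: Cmin = C₀·(f + f² + … + f^5).
≈ 8.247 × (0.7492 + 0.5613 + 0.4205 + 0.3151 + 0.2360) ≈ 8.247 × 2.2821 ≈ 18.820 mcg/mL.

18.8 mcg/mL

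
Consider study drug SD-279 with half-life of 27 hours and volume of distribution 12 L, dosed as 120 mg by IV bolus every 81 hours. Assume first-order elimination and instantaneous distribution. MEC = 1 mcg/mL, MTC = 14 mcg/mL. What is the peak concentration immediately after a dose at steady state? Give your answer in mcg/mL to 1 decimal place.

τ = 81 h = 3 half-lives, so f = (1/2)^3 = 0.125.
At steady state, R = 1/(1 − 0.125) = 8/7.
Single-dose peak C₀ = D/Vd = 120/12 = 10 mcg/mL.
Steady-state peak Cmax,ss = C₀·R = 10 × 8/7 ≈ 11.429 mcg/mL.
Peak 11.4 mcg/mL vs MTC 14 mcg/mL: below toxic threshold.

11.4 mcg/mL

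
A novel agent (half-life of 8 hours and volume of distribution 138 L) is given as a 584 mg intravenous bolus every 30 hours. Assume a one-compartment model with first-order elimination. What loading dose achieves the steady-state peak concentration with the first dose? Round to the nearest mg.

631 mg

f = (1/2)^(30/8) ≈ 0.074325; accumulation ratio R = 1/(1−f) ≈ 1.08029.
Loading dose to hit Cmax,ss on first dose: D_load = D_maint·R ≈ 584 × 1.08029 ≈ 630.89 mg.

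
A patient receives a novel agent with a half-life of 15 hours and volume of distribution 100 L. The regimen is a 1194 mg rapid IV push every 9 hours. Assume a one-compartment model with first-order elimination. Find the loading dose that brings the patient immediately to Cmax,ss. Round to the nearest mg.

f = (1/2)^(9/15) ≈ 0.659754; accumulation ratio R = 1/(1−f) ≈ 2.93905.
Loading dose to hit Cmax,ss on first dose: D_load = D_maint·R ≈ 1194 × 2.93905 ≈ 3509.23 mg.

3509 mg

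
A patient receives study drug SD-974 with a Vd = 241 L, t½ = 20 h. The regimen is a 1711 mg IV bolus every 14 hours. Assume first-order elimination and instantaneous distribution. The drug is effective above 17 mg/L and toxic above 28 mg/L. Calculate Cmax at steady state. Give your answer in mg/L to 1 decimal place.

18.5 mg/L

τ/t½ = 14/20 ≈ 0.7, so fraction remaining f = (1/2)^(14/20) ≈ 0.6156.
At steady state, accumulation factor R = 1/(1 − e^(−kτ)) ≈ 2.6015.
Each bolus raises the concentration by D/Vd = 1711/241 ≈ 7.100 mg/L.
Steady-state peak Cmax,ss = C₀·R ≈ 7.100 × 2.6015 ≈ 18.471 mg/L.
Peak 18.5 mg/L vs MTC 28 mg/L: below toxic threshold.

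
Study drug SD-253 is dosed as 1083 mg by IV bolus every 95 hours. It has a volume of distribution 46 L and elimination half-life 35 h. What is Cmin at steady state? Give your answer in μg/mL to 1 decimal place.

τ/t½ = 95/35 ≈ 2.7143, so fraction remaining f = (1/2)^(95/35) ≈ 0.1524.
Each bolus raises the concentration by D/Vd = 1083/46 ≈ 23.543 μg/mL.
Steady-state trough Cmin,ss = C₀·f/(1−f) ≈ 23.543 × 0.1524/0.8476 ≈ 4.233 μg/mL.

4.2 μg/mL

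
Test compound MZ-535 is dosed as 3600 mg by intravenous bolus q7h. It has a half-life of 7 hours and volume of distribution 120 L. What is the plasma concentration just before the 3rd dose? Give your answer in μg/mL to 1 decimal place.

22.5 μg/mL

f = (1/2)^(τ/t½) = (1/2)^(7/7) ≈ 0.5000.
C₀ = D/Vd = 3600/120 ≈ 30.000 μg/mL.
Before the 3rd dose, 2 doses have been given. Superposition: Cmin = C₀·(f + f²).
≈ 30.000 × (0.5000 + 0.2500) ≈ 30.000 × 0.7500 ≈ 22.500 μg/mL.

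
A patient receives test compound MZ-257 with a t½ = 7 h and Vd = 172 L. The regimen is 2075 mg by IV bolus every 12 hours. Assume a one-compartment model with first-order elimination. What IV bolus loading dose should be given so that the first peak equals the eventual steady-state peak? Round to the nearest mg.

2985 mg

f = (1/2)^(12/7) ≈ 0.304753; accumulation ratio R = 1/(1−f) ≈ 1.43834.
Loading dose to hit Cmax,ss on first dose: D_load = D_maint·R ≈ 2075 × 1.43834 ≈ 2984.56 mg.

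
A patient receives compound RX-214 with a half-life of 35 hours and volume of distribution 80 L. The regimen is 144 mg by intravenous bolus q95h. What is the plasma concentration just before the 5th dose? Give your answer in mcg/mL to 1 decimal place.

0.3 mcg/mL

f = (1/2)^(τ/t½) = (1/2)^(95/35) ≈ 0.1524.
C₀ = D/Vd = 144/80 ≈ 1.800 mcg/mL.
Before the 5th dose, 4 doses have been given. Superposition: Cmin = C₀·(f + f² + … + f^4).
≈ 1.800 × (0.1524 + 0.0232 + 0.0035 + 0.0005) ≈ 1.800 × 0.1796 ≈ 0.323 mcg/mL.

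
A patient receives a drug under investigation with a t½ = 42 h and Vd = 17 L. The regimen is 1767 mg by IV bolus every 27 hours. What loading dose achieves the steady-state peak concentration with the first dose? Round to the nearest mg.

f = (1/2)^(27/42) ≈ 0.640443; accumulation ratio R = 1/(1−f) ≈ 2.78120.
Loading dose to hit Cmax,ss on first dose: D_load = D_maint·R ≈ 1767 × 2.78120 ≈ 4914.38 mg.

4914 mg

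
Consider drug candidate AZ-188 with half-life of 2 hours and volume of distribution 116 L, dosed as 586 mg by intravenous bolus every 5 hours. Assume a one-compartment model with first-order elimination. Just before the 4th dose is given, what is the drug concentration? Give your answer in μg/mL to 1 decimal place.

1.1 μg/mL

f = (1/2)^(τ/t½) = (1/2)^(5/2) ≈ 0.1768.
C₀ = D/Vd = 586/116 ≈ 5.052 μg/mL.
Before the 4th dose, 3 doses have been given. Superposition: Cmin = C₀·(f + f² + … + f^3).
≈ 5.052 × (0.1768 + 0.0313 + 0.0055) ≈ 5.052 × 0.2136 ≈ 1.079 μg/mL.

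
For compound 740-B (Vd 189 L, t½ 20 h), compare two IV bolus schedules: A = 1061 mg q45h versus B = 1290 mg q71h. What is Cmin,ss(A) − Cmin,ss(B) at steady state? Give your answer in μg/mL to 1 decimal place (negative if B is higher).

Regimen A: f = (1/2)^(45/20) ≈ 0.2102; Cmin,ss = (1061/189)·f/(1−f) ≈ 1.494 μg/mL.
Regimen B: f = (1/2)^(71/20) ≈ 0.0854; Cmin,ss = (1290/189)·f/(1−f) ≈ 0.637 μg/mL.
Difference ≈ 1.494 − 0.637 ≈ 0.857 μg/mL.

0.9 μg/mL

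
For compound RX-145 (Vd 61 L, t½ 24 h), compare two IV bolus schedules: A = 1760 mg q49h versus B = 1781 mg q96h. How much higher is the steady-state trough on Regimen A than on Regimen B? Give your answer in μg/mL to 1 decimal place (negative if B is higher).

7.3 μg/mL

Regimen A: f = (1/2)^(49/24) ≈ 0.2429; Cmin,ss = (1760/61)·f/(1−f) ≈ 9.257 μg/mL.
Regimen B: f = (1/2)^(96/24) ≈ 0.0625; Cmin,ss = (1781/61)·f/(1−f) ≈ 1.946 μg/mL.
Difference ≈ 9.257 − 1.946 ≈ 7.311 μg/mL.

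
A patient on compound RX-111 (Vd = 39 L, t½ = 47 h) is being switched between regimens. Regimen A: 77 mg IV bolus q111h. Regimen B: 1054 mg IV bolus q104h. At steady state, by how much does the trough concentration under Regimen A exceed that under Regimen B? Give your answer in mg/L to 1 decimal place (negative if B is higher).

-7.0 mg/L

Regimen A: f = (1/2)^(111/47) ≈ 0.1946; Cmin,ss = (77/39)·f/(1−f) ≈ 0.477 mg/L.
Regimen B: f = (1/2)^(104/47) ≈ 0.2157; Cmin,ss = (1054/39)·f/(1−f) ≈ 7.433 mg/L.
Difference ≈ 0.477 − 7.433 ≈ -6.956 mg/L.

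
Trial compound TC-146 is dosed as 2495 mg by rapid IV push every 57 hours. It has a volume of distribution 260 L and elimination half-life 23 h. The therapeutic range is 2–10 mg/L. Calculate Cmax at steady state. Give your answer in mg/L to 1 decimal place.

11.7 mg/L

k = ln2/t½ = ln2/23 ≈ 0.030137 h⁻¹; fraction remaining f = e^(−kτ) = e^(−0.030137×57) ≈ 0.1795.
Accumulation ratio R = 1/(1 − f) ≈ 1/0.8205 ≈ 1.2188.
Each bolus raises the concentration by D/Vd = 2495/260 ≈ 9.596 mg/L.
Cmax,ss = C₀/(1 − f) ≈ 9.596/0.8205 ≈ 11.695 mg/L.
Peak 11.7 mg/L vs MTC 10 mg/L: exceeds toxic threshold.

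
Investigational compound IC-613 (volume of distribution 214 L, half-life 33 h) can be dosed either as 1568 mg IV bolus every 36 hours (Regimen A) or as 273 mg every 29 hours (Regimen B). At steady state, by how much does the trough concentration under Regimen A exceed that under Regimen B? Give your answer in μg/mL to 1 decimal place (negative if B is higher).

Regimen A: f = (1/2)^(36/33) ≈ 0.4695; Cmin,ss = (1568/214)·f/(1−f) ≈ 6.485 μg/mL.
Regimen B: f = (1/2)^(29/33) ≈ 0.5438; Cmin,ss = (273/214)·f/(1−f) ≈ 1.521 μg/mL.
Difference ≈ 6.485 − 1.521 ≈ 4.964 μg/mL.

5.0 μg/mL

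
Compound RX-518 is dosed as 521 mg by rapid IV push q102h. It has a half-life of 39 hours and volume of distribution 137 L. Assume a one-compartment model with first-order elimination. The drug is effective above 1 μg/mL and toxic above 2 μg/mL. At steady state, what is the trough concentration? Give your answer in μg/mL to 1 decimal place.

0.7 μg/mL

k = ln2/t½ = ln2/39 ≈ 0.017773 h⁻¹; fraction remaining f = e^(−kτ) = e^(−0.017773×102) ≈ 0.1632.
Accumulation ratio R = 1/(1 − f) ≈ 1/0.8368 ≈ 1.1950.
Single-dose peak C₀ = D/Vd = 521/137 ≈ 3.803 μg/mL.
Cmax,ss = C₀/(1 − f) ≈ 3.803/0.8368 ≈ 4.545 μg/mL.
One interval later, Cmin,ss = Cmax,ss·e^(−kτ) ≈ 4.545 × 0.1632 ≈ 0.742 μg/mL.
Trough 0.7 μg/mL vs MEC 1 μg/mL: subtherapeutic.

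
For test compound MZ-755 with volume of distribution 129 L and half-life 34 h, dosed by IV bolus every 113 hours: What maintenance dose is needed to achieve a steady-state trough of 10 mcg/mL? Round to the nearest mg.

τ/t½ = 113/34 ≈ 3.3235, so f = (1/2)^(113/34) ≈ 0.099889.
Cmin,ss = (D/Vd)·f/(1−f), so D = Cmin,ss·Vd·(1−f)/f.
D = 10 × 129 × (1−f)/f ≈ 10 × 129 × 9.01111 ≈ 11624.33 mg.

11624 mg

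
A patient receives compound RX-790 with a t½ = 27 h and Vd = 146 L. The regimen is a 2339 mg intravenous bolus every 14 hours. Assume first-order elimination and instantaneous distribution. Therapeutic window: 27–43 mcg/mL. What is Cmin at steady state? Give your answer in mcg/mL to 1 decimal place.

37.0 mcg/mL

k = ln2/t½ = ln2/27 ≈ 0.025672 h⁻¹; fraction remaining f = e^(−kτ) = e^(−0.025672×14) ≈ 0.6981.
Accumulation ratio R = 1/(1 − f) ≈ 1/0.3019 ≈ 3.3124.
Each bolus raises the concentration by D/Vd = 2339/146 ≈ 16.021 mcg/mL.
Steady-state peak Cmax,ss = C₀·R ≈ 16.021 × 3.3124 ≈ 53.068 mcg/mL.
One interval later, Cmin,ss = Cmax,ss·e^(−kτ) ≈ 53.068 × 0.6981 ≈ 37.047 mcg/mL.
Trough 37.0 mcg/mL vs MEC 27 mcg/mL: adequate.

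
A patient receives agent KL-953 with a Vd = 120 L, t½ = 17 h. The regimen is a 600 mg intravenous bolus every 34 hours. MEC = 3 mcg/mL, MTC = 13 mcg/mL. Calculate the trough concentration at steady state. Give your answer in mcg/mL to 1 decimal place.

The dosing interval is 2 half-lives, so f = 2^(−2) = 0.25.
Accumulation ratio R = 1/(1 − f) = 1/0.75 = 4/3.
Single-dose peak C₀ = D/Vd = 600/120 = 5 mcg/mL.
Steady-state peak Cmax,ss = C₀·R = 5 × 4/3 ≈ 6.667 mcg/mL.
Steady-state trough Cmin,ss = Cmax,ss·f ≈ 6.667 × 0.25 ≈ 1.667 mcg/mL.
Trough 1.7 mcg/mL vs MEC 3 mcg/mL: subtherapeutic.

1.7 mcg/mL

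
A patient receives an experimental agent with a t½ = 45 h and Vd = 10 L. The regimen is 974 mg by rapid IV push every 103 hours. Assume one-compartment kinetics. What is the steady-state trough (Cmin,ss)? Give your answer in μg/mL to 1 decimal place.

τ/t½ = 103/45 ≈ 2.2889, so fraction remaining f = (1/2)^(103/45) ≈ 0.2046.
Accumulation ratio R = 1/(1 − f) ≈ 1/0.7954 ≈ 1.2572.
Single-dose peak C₀ = D/Vd = 974/10 ≈ 97.400 μg/mL.
Cmax,ss = C₀/(1 − f) ≈ 97.400/0.7954 ≈ 122.454 μg/mL.
One interval later, Cmin,ss = Cmax,ss·e^(−kτ) ≈ 122.454 × 0.2046 ≈ 25.054 μg/mL.

25.1 μg/mL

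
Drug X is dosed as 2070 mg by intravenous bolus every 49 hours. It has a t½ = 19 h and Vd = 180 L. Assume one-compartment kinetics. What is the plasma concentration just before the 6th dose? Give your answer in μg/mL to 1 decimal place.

f = (1/2)^(τ/t½) = (1/2)^(49/19) ≈ 0.1674.
C₀ = D/Vd = 2070/180 ≈ 11.500 μg/mL.
Before the 6th dose, 5 doses have been given. Superposition: Cmin = C₀·(f + f² + … + f^5).
≈ 11.500 × (0.1674 + 0.0280 + 0.0047 + 0.0008 + 0.0001) ≈ 11.500 × 0.2010 ≈ 2.312 μg/mL.

2.3 μg/mL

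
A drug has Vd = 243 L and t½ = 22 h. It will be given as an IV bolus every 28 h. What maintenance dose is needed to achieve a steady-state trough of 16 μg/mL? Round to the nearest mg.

5506 mg

τ/t½ = 28/22 ≈ 1.2727, so f = (1/2)^(28/22) ≈ 0.413877.
Cmin,ss = (D/Vd)·f/(1−f), so D = Cmin,ss·Vd·(1−f)/f.
D = 16 × 243 × (1−f)/f ≈ 16 × 243 × 1.41618 ≈ 5506.11 mg.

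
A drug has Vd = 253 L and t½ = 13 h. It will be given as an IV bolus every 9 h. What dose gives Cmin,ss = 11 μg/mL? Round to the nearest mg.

1714 mg

τ/t½ = 9/13 ≈ 0.69231, so f = (1/2)^(9/13) ≈ 0.618863.
Cmin,ss = (D/Vd)·f/(1−f), so D = Cmin,ss·Vd·(1−f)/f.
D = 11 × 253 × (1−f)/f ≈ 11 × 253 × 0.61587 ≈ 1713.97 mg.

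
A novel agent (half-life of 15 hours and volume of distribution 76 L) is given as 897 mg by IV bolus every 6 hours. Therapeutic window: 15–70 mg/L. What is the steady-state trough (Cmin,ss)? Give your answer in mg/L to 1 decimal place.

36.9 mg/L

τ/t½ = 6/15 ≈ 0.4, so fraction remaining f = (1/2)^(6/15) ≈ 0.7579.
Accumulation ratio R = 1/(1 − f) ≈ 1/0.2421 ≈ 4.1305.
Each bolus raises the concentration by D/Vd = 897/76 ≈ 11.803 mg/L.
Steady-state peak Cmax,ss = C₀·R ≈ 11.803 × 4.1305 ≈ 48.752 mg/L.
Steady-state trough Cmin,ss = Cmax,ss·f ≈ 48.752 × 0.7579 ≈ 36.949 mg/L.
Trough 36.9 mg/L vs MEC 15 mg/L: adequate.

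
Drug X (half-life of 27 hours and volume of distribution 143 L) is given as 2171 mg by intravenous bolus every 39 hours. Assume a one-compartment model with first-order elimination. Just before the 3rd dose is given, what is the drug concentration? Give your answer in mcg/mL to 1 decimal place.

f = (1/2)^(τ/t½) = (1/2)^(39/27) ≈ 0.3674.
C₀ = D/Vd = 2171/143 ≈ 15.182 mcg/mL.
Before the 3rd dose, 2 doses have been given. Superposition: Cmin = C₀·(f + f²).
≈ 15.182 × (0.3674 + 0.1350) ≈ 15.182 × 0.5024 ≈ 7.627 mcg/mL.

7.6 mcg/mL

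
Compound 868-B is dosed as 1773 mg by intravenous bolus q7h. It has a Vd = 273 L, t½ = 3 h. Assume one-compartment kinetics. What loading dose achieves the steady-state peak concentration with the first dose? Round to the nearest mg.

2212 mg

f = (1/2)^(7/3) ≈ 0.198425; accumulation ratio R = 1/(1−f) ≈ 1.24754.
Loading dose to hit Cmax,ss on first dose: D_load = D_maint·R ≈ 1773 × 1.24754 ≈ 2211.89 mg.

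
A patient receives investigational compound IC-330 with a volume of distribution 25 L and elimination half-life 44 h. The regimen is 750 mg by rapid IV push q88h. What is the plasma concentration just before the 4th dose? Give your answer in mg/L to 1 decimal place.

9.8 mg/L

f = (1/2)^(τ/t½) = (1/2)^(88/44) ≈ 0.2500.
C₀ = D/Vd = 750/25 ≈ 30.000 mg/L.
Before the 4th dose, 3 doses have been given. Superposition: Cmin = C₀·(f + f² + … + f^3).
≈ 30.000 × (0.2500 + 0.0625 + 0.0156) ≈ 30.000 × 0.3281 ≈ 9.843 mg/L.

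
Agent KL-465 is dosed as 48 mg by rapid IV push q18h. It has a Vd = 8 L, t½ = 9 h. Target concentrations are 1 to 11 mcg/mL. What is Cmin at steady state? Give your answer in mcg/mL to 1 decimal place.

2.0 mcg/mL

τ = 18 h = 2 half-lives, so f = (1/2)^2 = 0.25.
At steady state, R = 1/(1 − 0.25) = 4/3.
Single-dose peak C₀ = D/Vd = 48/8 = 6 mcg/mL.
Steady-state peak Cmax,ss = C₀·R = 6 × 4/3 ≈ 8.000 mcg/mL.
Steady-state trough Cmin,ss = Cmax,ss·f ≈ 8.000 × 0.25 ≈ 2.000 mcg/mL.
Trough 2.0 mcg/mL vs MEC 1 mcg/mL: adequate.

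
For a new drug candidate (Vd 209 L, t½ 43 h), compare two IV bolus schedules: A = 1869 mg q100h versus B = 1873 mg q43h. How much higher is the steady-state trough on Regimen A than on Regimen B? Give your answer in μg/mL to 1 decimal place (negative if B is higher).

Regimen A: f = (1/2)^(100/43) ≈ 0.1995; Cmin,ss = (1869/209)·f/(1−f) ≈ 2.229 μg/mL.
Regimen B: f = (1/2)^(43/43) ≈ 0.5000; Cmin,ss = (1873/209)·f/(1−f) ≈ 8.962 μg/mL.
Difference ≈ 2.229 − 8.962 ≈ -6.733 μg/mL.

-6.7 μg/mL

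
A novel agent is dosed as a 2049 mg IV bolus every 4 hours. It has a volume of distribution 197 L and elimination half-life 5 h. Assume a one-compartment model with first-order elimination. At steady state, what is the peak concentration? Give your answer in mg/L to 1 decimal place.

24.4 mg/L

Over one 4-h interval, 4/5 ≈ 0.8 half-lives elapse, leaving f ≈ 0.5743 of each dose.
At steady state, accumulation factor R = 1/(1 − e^(−kτ)) ≈ 2.3491.
Single-dose peak C₀ = D/Vd = 2049/197 ≈ 10.401 mg/L.
Cmax,ss = C₀/(1 − f) ≈ 10.401/0.4257 ≈ 24.433 mg/L.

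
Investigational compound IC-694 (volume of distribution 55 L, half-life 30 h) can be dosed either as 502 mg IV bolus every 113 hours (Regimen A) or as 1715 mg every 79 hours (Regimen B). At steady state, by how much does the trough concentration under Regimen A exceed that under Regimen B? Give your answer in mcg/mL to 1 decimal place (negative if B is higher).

-5.3 mcg/mL

Regimen A: f = (1/2)^(113/30) ≈ 0.0735; Cmin,ss = (502/55)·f/(1−f) ≈ 0.724 mcg/mL.
Regimen B: f = (1/2)^(79/30) ≈ 0.1612; Cmin,ss = (1715/55)·f/(1−f) ≈ 5.993 mcg/mL.
Difference ≈ 0.724 − 5.993 ≈ -5.269 mcg/mL.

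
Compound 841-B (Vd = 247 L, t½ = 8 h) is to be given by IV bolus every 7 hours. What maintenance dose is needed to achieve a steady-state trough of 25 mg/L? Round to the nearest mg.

τ/t½ = 7/8 ≈ 0.875, so f = (1/2)^(7/8) ≈ 0.545254.
Cmin,ss = (D/Vd)·f/(1−f), so D = Cmin,ss·Vd·(1−f)/f.
D = 25 × 247 × (1−f)/f ≈ 25 × 247 × 0.83401 ≈ 5150.01 mg.

5150 mg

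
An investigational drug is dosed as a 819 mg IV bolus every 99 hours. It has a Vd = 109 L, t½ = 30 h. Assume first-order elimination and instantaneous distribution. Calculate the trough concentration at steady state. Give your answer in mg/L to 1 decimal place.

0.8 mg/L

k = ln2/t½ = ln2/30 ≈ 0.023105 h⁻¹; fraction remaining f = e^(−kτ) = e^(−0.023105×99) ≈ 0.1015.
Single-dose peak C₀ = D/Vd = 819/109 ≈ 7.514 mg/L.
Steady-state trough Cmin,ss = C₀·f/(1−f) ≈ 7.514 × 0.1015/0.8985 ≈ 0.849 mg/L.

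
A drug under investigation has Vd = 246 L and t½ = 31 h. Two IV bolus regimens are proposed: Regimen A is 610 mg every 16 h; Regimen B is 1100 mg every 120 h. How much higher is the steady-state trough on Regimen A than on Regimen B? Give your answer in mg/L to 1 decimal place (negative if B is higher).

5.4 mg/L

Regimen A: f = (1/2)^(16/31) ≈ 0.6992; Cmin,ss = (610/246)·f/(1−f) ≈ 5.764 mg/L.
Regimen B: f = (1/2)^(120/31) ≈ 0.0683; Cmin,ss = (1100/246)·f/(1−f) ≈ 0.328 mg/L.
Difference ≈ 5.764 − 0.328 ≈ 5.436 mg/L.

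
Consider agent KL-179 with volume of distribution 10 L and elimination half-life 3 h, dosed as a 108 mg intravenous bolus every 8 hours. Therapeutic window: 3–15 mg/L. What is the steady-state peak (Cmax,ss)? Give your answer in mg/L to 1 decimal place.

τ/t½ = 8/3 ≈ 2.6667, so fraction remaining f = (1/2)^(8/3) ≈ 0.1575.
At steady state, accumulation factor R = 1/(1 − e^(−kτ)) ≈ 1.1869.
Each bolus raises the concentration by D/Vd = 108/10 ≈ 10.800 mg/L.
Steady-state peak Cmax,ss = C₀·R ≈ 10.800 × 1.1869 ≈ 12.819 mg/L.
Peak 12.8 mg/L vs MTC 15 mg/L: below toxic threshold.

12.8 mg/L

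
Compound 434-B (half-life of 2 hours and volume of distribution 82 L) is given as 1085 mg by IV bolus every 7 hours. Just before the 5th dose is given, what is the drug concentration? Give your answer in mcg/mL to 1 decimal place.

1.3 mcg/mL

f = (1/2)^(τ/t½) = (1/2)^(7/2) ≈ 0.0884.
C₀ = D/Vd = 1085/82 ≈ 13.232 mcg/mL.
Before the 5th dose, 4 doses have been given. Superposition: Cmin = C₀·(f + f² + … + f^4).
≈ 13.232 × (0.0884 + 0.0078 + 0.0007 + 0.0001) ≈ 13.232 × 0.0970 ≈ 1.284 mcg/mL.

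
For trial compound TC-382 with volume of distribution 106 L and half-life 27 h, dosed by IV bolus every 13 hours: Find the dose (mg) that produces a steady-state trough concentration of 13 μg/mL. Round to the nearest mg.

546 mg

τ/t½ = 13/27 ≈ 0.48148, so f = (1/2)^(13/27) ≈ 0.716242.
Cmin,ss = (D/Vd)·f/(1−f), so D = Cmin,ss·Vd·(1−f)/f.
D = 13 × 106 × (1−f)/f ≈ 13 × 106 × 0.39618 ≈ 545.94 mg.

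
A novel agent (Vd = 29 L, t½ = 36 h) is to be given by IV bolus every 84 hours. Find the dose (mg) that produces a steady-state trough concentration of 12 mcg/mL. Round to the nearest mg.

τ/t½ = 84/36 ≈ 2.3333, so f = (1/2)^(84/36) ≈ 0.198425.
Cmin,ss = (D/Vd)·f/(1−f), so D = Cmin,ss·Vd·(1−f)/f.
D = 12 × 29 × (1−f)/f ≈ 12 × 29 × 4.03969 ≈ 1405.81 mg.

1406 mg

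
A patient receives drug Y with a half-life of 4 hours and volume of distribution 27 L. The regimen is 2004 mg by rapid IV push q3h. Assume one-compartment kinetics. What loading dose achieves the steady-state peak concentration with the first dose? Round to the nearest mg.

4943 mg

f = (1/2)^(3/4) ≈ 0.594604; accumulation ratio R = 1/(1−f) ≈ 2.46672.
Loading dose to hit Cmax,ss on first dose: D_load = D_maint·R ≈ 2004 × 2.46672 ≈ 4943.31 mg.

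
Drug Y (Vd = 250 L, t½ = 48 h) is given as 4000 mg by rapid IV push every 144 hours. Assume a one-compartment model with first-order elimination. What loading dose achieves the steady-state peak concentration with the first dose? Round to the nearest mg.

f = (1/2)^(144/48) ≈ 0.125000; accumulation ratio R = 1/(1−f) ≈ 1.14286.
Loading dose to hit Cmax,ss on first dose: D_load = D_maint·R ≈ 4000 × 1.14286 ≈ 4571.44 mg.

4571 mg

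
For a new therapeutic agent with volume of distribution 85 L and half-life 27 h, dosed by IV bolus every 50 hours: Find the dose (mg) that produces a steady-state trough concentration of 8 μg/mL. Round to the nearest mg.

1775 mg

τ/t½ = 50/27 ≈ 1.8519, so f = (1/2)^(50/27) ≈ 0.277037.
Cmin,ss = (D/Vd)·f/(1−f), so D = Cmin,ss·Vd·(1−f)/f.
D = 8 × 85 × (1−f)/f ≈ 8 × 85 × 2.60963 ≈ 1774.55 mg.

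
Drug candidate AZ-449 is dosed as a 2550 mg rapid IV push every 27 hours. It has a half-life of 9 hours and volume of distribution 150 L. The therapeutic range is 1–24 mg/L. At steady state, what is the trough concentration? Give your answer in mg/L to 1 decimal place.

The dosing interval is 3 half-lives, so f = 2^(−3) = 0.125.
Accumulation ratio R = 1/(1 − f) = 1/0.875 = 8/7.
Single-dose peak C₀ = D/Vd = 2550/150 = 17 mg/L.
Steady-state peak Cmax,ss = C₀·R = 17 × 8/7 ≈ 19.429 mg/L.
Steady-state trough Cmin,ss = Cmax,ss·f ≈ 19.429 × 0.125 ≈ 2.429 mg/L.
Trough 2.4 mg/L vs MEC 1 mg/L: adequate.

2.4 mg/L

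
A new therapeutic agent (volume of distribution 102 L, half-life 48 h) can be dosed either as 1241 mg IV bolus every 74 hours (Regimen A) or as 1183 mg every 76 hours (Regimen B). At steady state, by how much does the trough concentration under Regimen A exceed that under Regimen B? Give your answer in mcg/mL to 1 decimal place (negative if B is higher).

Regimen A: f = (1/2)^(74/48) ≈ 0.3435; Cmin,ss = (1241/102)·f/(1−f) ≈ 6.366 mcg/mL.
Regimen B: f = (1/2)^(76/48) ≈ 0.3337; Cmin,ss = (1183/102)·f/(1−f) ≈ 5.809 mcg/mL.
Difference ≈ 6.366 − 5.809 ≈ 0.557 mcg/mL.

0.6 mcg/mL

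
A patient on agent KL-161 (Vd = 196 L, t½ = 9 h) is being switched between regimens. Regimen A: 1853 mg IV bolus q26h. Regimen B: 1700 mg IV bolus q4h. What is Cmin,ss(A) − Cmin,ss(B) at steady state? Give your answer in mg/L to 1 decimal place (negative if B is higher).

Regimen A: f = (1/2)^(26/9) ≈ 0.1350; Cmin,ss = (1853/196)·f/(1−f) ≈ 1.475 mg/L.
Regimen B: f = (1/2)^(4/9) ≈ 0.7349; Cmin,ss = (1700/196)·f/(1−f) ≈ 24.044 mg/L.
Difference ≈ 1.475 − 24.044 ≈ -22.569 mg/L.

-22.6 mg/L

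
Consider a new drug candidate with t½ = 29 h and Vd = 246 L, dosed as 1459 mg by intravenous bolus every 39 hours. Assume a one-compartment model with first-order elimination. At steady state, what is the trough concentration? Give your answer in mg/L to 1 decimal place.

τ/t½ = 39/29 ≈ 1.3448, so fraction remaining f = (1/2)^(39/29) ≈ 0.3937.
Accumulation ratio R = 1/(1 − f) ≈ 1/0.6063 ≈ 1.6493.
Single-dose peak C₀ = D/Vd = 1459/246 ≈ 5.931 mg/L.
Steady-state peak Cmax,ss = C₀·R ≈ 5.931 × 1.6493 ≈ 9.782 mg/L.
Steady-state trough Cmin,ss = Cmax,ss·f ≈ 9.782 × 0.3937 ≈ 3.851 mg/L.

3.9 mg/L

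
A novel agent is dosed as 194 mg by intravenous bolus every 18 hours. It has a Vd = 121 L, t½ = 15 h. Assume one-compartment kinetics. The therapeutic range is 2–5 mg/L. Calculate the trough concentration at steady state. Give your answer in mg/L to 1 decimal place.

1.2 mg/L

k = ln2/t½ = ln2/15 ≈ 0.046210 h⁻¹; fraction remaining f = e^(−kτ) = e^(−0.046210×18) ≈ 0.4353.
Accumulation ratio R = 1/(1 − f) ≈ 1/0.5647 ≈ 1.7709.
Each bolus raises the concentration by D/Vd = 194/121 ≈ 1.603 mg/L.
Cmax,ss = C₀/(1 − f) ≈ 1.603/0.5647 ≈ 2.839 mg/L.
One interval later, Cmin,ss = Cmax,ss·e^(−kτ) ≈ 2.839 × 0.4353 ≈ 1.236 mg/L.
Trough 1.2 mg/L vs MEC 2 mg/L: subtherapeutic.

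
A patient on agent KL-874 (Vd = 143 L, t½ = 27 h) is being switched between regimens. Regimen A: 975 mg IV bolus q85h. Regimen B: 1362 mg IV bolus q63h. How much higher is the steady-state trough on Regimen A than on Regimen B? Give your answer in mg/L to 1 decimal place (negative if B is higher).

-1.5 mg/L

Regimen A: f = (1/2)^(85/27) ≈ 0.1128; Cmin,ss = (975/143)·f/(1−f) ≈ 0.867 mg/L.
Regimen B: f = (1/2)^(63/27) ≈ 0.1984; Cmin,ss = (1362/143)·f/(1−f) ≈ 2.357 mg/L.
Difference ≈ 0.867 − 2.357 ≈ -1.490 mg/L.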